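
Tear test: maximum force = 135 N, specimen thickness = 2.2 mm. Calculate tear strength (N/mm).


61.4 N/mm

Tear strength = force / thickness
Tear = 135 / 2.2 = 61.4 N/mm


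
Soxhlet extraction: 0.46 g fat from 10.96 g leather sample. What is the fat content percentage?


4.2%

Fat content = 0.46 / 10.96 x 100
Fat = 4.2%


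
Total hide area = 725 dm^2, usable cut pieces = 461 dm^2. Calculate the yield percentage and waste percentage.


Yield = 63.6%
Waste = 36.4%

Yield = 461 / 725 x 100 = 63.6%
Waste = 725 - 461 = 264 dm^2
Waste% = 100 - 63.6 = 36.4%


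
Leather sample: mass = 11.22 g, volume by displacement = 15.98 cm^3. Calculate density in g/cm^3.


0.702 g/cm^3


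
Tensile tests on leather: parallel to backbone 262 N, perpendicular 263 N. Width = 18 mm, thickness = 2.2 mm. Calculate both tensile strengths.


Parallel = 6.62 N/mm^2
Perpendicular = 6.64 N/mm^2

Area = 18 x 2.2 = 39.6 mm^2
TS (parallel) = 262 / 39.6 = 6.62 N/mm^2
TS (perpendicular) = 263 / 39.6 = 6.64 N/mm^2


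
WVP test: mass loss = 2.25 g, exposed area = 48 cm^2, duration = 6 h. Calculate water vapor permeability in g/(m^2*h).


WVP = mass_loss / (area x time) x 10000
WVP = 2.25 / (48 x 6) x 10000
WVP = 2.25 / 288 x 10000 = 78.13 g/(m^2*h)


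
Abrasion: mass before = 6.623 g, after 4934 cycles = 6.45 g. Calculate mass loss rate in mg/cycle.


Mass loss = 6.623 - 6.45 = 0.173 g
Rate = 0.173 / 4934 x 1000 = 0.035 mg/cycle


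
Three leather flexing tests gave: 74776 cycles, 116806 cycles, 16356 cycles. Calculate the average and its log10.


Average = 69313 cycles
log10 = 4.84

Average = (74776 + 116806 + 16356) / 3 = 69313 cycles
log10(69313) = 4.84


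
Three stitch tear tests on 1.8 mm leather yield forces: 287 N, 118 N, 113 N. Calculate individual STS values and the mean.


STS1 = 287 / 1.8 = 159.4 N/mm
STS2 = 118 / 1.8 = 65.6 N/mm
STS3 = 113 / 1.8 = 62.8 N/mm
Mean = (159.4 + 65.6 + 62.8) / 3 = 95.9 N/mm


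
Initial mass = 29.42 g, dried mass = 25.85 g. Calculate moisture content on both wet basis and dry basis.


Moisture lost = 29.42 - 25.85 = 3.57 g
Wet basis MC = 3.57 / 29.42 x 100 = 12.1%
Dry basis MC = 3.57 / 25.85 x 100 = 13.8%


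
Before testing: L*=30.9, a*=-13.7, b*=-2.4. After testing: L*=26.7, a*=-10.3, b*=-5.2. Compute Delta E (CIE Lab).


dL = 26.7 - 30.9 = -4.2
da = -10.3 - (-13.7) = 3.4
db = -5.2 - (-2.4) = -2.8
dE = sqrt((-4.2)^2 + (3.4)^2 + (-2.8)^2) = 6.09


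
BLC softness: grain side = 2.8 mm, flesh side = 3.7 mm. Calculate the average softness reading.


3.25 mm

Average = (2.8 + 3.7) / 2
Average = 3.25 mm


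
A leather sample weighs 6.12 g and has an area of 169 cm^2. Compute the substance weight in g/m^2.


362.1 g/m^2


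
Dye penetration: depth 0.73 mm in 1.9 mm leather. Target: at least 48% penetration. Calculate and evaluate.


Penetration = 0.73 / 1.9 x 100 = 38.4%
Target: 48%
Meets target: No


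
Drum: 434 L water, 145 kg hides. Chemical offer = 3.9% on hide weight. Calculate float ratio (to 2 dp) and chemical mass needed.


Float ratio = 434 / 145 = 2.99
Chemical = 145 x 3.9 / 100 = 5.655 kg


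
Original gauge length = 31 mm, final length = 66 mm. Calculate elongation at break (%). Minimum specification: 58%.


Extension = 66 - 31 = 35 mm
Elongation = 35 / 31 x 100 = 112.9%
Minimum required: 58%
Meets specification: Yes


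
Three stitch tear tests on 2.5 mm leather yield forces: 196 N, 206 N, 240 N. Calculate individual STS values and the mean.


STS1 = 78.4 N/mm
STS2 = 82.4 N/mm
STS3 = 96.0 N/mm
Mean = 85.6 N/mm


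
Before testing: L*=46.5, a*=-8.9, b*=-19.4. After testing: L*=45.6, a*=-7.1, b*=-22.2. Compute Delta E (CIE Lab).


dL = 45.6 - 46.5 = -0.9
da = -7.1 - (-8.9) = 1.8
db = -22.2 - (-19.4) = -2.8
dE = sqrt((-0.9)^2 + (1.8)^2 + (-2.8)^2) = 3.45


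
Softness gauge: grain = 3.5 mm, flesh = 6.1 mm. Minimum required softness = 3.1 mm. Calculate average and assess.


Average softness = 4.80 mm
Meets requirement: Yes

Average = (3.5 + 6.1) / 2 = 4.80 mm
Minimum = 3.1 mm
Meets requirement: Yes


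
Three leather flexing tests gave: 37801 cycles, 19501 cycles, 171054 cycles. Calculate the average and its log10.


Average = 76119 cycles
log10 = 4.88

Average = (37801 + 19501 + 171054) / 3 = 76119 cycles
log10(76119) = 4.88


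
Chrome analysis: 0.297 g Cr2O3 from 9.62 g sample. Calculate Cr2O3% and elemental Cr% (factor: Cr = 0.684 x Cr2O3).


Cr2O3 = 3.09%
Cr = 2.11%


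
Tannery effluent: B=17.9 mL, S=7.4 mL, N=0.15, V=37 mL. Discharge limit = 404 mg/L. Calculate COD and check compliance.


COD = 340.5 mg/L
Compliant: Yes


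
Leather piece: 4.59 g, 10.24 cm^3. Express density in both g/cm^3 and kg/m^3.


0.448 g/cm^3
448 kg/m^3

Density = 4.59 / 10.24 = 0.448 g/cm^3
Convert: 0.448 x 1000 = 448 kg/m^3


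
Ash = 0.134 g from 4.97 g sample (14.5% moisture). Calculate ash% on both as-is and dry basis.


As-is ash = 2.70%
Dry-basis ash = 3.15%

As-is ash% = 0.134 / 4.97 x 100 = 2.70%
Dry mass = 4.97 x (100 - 14.5) / 100 = 4.24935 g
Dry-basis ash% = 0.134 / 4.24935 x 100 = 3.15%


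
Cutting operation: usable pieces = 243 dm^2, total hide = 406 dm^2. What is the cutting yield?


59.9%

Yield = usable / total x 100
Yield = 243 / 406 x 100 = 59.9%


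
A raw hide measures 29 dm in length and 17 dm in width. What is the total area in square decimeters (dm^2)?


493 dm^2


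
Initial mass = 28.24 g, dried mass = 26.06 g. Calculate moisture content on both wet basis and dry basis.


Moisture lost = 28.24 - 26.06 = 2.18 g
Wet basis MC = 2.18 / 28.24 x 100 = 7.7%
Dry basis MC = 2.18 / 26.06 x 100 = 8.4%


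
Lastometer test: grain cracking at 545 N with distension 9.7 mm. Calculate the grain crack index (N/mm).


56.2 N/mm

Grain crack index = force / distension
Index = 545 / 9.7 = 56.2 N/mm


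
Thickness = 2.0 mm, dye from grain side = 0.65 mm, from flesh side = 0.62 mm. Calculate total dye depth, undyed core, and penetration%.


Total dyed = 1.27 mm
Undyed core = 0.73 mm
Penetration = 63.5%


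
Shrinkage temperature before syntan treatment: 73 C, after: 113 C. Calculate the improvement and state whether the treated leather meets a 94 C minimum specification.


Improvement = 40 C
Meets 94 C spec: Yes

Improvement = 113 - 73 = 40 C
Spec check: 113 C >= 94 C? Yes


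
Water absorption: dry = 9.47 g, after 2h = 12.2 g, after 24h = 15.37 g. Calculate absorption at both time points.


2h absorption = 28.8%
24h absorption = 62.3%


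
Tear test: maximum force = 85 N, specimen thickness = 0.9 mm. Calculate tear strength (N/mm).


94.4 N/mm

Tear strength = force / thickness
Tear = 85 / 0.9 = 94.4 N/mm


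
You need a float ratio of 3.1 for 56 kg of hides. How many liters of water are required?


Water = hide weight x target ratio
Water = 56 x 3.1 = 173.6 L


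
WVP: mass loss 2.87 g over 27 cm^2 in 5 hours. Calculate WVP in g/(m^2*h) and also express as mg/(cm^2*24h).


WVP = 2.87 / (27 x 5) x 10000 = 212.59 g/(m^2*h)
Mass loss in mg = 2.87 x 1000 = 2870 mg
Per cm^2 per 24h in mg: 2870 x 24 / (27 x 5) = 68880 / 135 = 510.22 mg/(cm^2*24h)


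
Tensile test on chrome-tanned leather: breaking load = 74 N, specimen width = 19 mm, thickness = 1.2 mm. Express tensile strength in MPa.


3.25 MPa


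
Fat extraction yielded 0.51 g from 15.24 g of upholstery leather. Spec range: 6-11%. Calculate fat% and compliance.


Fat% = 0.51 / 15.24 x 100 = 3.3%
Spec range: 6-11%
Compliant: No


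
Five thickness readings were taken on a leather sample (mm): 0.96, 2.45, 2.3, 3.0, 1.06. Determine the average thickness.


Sum = 0.96 + 2.45 + 2.3 + 3.0 + 1.06 = 9.77
Average = 9.77 / 5 = 1.95 mm


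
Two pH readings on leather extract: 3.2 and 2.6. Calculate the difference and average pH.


Difference = 0.6
Average pH = 2.90

Difference = |3.2 - 2.6| = 0.6
Average = (3.2 + 2.6) / 2 = 2.90


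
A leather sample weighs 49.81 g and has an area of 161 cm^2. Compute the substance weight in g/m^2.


Substance weight = mass / area x 10000
SW = 49.81 / 161 x 10000
SW = 3093.8 g/m^2


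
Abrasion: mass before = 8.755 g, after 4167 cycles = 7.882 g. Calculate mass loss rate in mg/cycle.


Mass loss = 8.755 - 7.882 = 0.873 g
Rate = 0.873 / 4167 x 1000 = 0.210 mg/cycle


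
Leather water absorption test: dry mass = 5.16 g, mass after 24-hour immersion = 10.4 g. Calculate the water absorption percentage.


101.6%


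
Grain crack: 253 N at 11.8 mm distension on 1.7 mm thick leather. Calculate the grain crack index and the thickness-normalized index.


Crack index = 253 / 11.8 = 21.4 N/mm
Normalized = 21.4 / 1.7 = 12.6 N/mm per mm


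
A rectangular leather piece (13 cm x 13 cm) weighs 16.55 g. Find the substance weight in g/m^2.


Area = 13 x 13 = 169 cm^2
SW = 16.55 / 169 x 10000 = 979.3 g/m^2


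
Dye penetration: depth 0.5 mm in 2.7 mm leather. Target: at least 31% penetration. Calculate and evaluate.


Penetration = 0.5 / 2.7 x 100 = 18.5%
Target: 31%
Meets target: No


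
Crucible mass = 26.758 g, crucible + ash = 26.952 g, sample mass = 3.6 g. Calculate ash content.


Ash mass = 0.194 g
Ash content = 5.39%

Ash mass = 26.952 - 26.758 = 0.194 g
Ash% = 0.194 / 3.6 x 100 = 5.39%


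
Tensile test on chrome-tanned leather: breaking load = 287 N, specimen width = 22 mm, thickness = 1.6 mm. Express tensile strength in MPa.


8.15 MPa

Cross-section = 22 x 1.6 = 35.2 mm^2
TS = 287 / 35.2 = 8.15 MPa
(1 N/mm^2 = 1 MPa)


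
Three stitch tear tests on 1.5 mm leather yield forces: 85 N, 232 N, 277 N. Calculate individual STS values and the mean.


STS1 = 56.7 N/mm
STS2 = 154.7 N/mm
STS3 = 184.7 N/mm
Mean = 132.0 N/mm

STS1 = 85 / 1.5 = 56.7 N/mm
STS2 = 232 / 1.5 = 154.7 N/mm
STS3 = 277 / 1.5 = 184.7 N/mm
Mean = (56.7 + 154.7 + 184.7) / 3 = 132.0 N/mm


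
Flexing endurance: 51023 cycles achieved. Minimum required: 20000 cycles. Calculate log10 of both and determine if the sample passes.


log10(51023) = 4.71
log10(20000) = 4.30
Passes: Yes


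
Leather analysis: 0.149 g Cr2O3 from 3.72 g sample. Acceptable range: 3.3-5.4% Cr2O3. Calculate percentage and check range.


Cr2O3% = 0.149 / 3.72 x 100 = 4.01%
Acceptable range: 3.3 to 5.4%
Within range: Yes


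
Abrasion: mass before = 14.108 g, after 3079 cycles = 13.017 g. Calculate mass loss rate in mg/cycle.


0.354 mg/cycle

Mass loss = 14.108 - 13.017 = 1.091 g
Rate = 1.091 / 3079 x 1000 = 0.354 mg/cycle


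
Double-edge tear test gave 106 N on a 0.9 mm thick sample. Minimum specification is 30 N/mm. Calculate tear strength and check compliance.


Tear strength = 106 / 0.9 = 117.8 N/mm
Required minimum = 30 N/mm
Compliant: Yes


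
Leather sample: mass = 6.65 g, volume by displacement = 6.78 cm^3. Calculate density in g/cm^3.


0.981 g/cm^3


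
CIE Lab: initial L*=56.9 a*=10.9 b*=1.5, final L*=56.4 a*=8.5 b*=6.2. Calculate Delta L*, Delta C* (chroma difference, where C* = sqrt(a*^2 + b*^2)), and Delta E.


Delta L* = -0.5
Delta C* = -0.48
Delta E = 5.30

Delta L* = 56.4 - 56.9 = -0.5
C1* = sqrt((10.9)^2 + (1.5)^2) = 11.003
C2* = sqrt((8.5)^2 + (6.2)^2) = 10.521
Delta C* = 10.521 - 11.003 = -0.48
Delta E = sqrt((-0.5)^2 + (-2.4)^2 + (4.7)^2) = 5.30


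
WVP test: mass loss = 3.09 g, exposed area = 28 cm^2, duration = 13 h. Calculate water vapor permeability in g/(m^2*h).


84.89 g/(m^2*h)

WVP = mass_loss / (area x time) x 10000
WVP = 3.09 / (28 x 13) x 10000
WVP = 3.09 / 364 x 10000 = 84.89 g/(m^2*h)


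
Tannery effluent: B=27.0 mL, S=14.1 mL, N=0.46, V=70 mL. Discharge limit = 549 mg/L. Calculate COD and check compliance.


COD = 678.2 mg/L
Compliant: No

COD = (27.0 - 14.1) x 0.46 x 8000 / 70 = 678.2 mg/L
Limit: 549 mg/L
Compliant: No


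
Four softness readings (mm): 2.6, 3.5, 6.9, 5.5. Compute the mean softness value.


Sum = 2.6 + 3.5 + 6.9 + 5.5
Mean = 18.5 / 4 = 4.63 mm


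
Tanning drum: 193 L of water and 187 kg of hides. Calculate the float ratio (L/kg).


1.0

Float ratio = water / hide weight
Ratio = 193 / 187 = 1.0


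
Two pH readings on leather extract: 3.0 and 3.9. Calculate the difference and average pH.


Difference = |3.0 - 3.9| = 0.9
Average = (3.0 + 3.9) / 2 = 3.45


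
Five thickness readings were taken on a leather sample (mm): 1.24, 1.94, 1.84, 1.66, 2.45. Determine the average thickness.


1.83 mm

Sum = 1.24 + 1.94 + 1.84 + 1.66 + 2.45 = 9.13
Average = 9.13 / 5 = 1.83 mm


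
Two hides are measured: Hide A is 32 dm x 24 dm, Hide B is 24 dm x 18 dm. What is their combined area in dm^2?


1200 dm^2

Hide A area = 32 x 24 = 768 dm^2
Hide B area = 24 x 18 = 432 dm^2
Total = 768 + 432 = 1200 dm^2


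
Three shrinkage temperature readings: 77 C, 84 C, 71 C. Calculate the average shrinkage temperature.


77.3 C

Average = (77 + 84 + 71) / 3
Average = 232 / 3 = 77.3 C


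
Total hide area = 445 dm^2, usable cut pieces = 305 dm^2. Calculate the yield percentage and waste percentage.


Yield = 305 / 445 x 100 = 68.5%
Waste = 445 - 305 = 140 dm^2
Waste% = 100 - 68.5 = 31.5%


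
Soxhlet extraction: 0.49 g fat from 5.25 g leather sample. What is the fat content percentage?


9.3%


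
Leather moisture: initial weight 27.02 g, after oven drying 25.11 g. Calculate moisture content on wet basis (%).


Moisture = 27.02 - 25.11 = 1.91 g
MC = 1.91 / 27.02 x 100 = 7.1%


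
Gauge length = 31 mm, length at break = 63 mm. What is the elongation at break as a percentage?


Extension = 63 - 31 = 32 mm
Elongation = 32 / 31 x 100 = 103.2%


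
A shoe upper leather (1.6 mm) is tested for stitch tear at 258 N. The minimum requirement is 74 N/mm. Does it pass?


STS = 161.3 N/mm
Passes: Yes

STS = 258 / 1.6 = 161.3 N/mm
Minimum required: 74 N/mm
Passes: Yes


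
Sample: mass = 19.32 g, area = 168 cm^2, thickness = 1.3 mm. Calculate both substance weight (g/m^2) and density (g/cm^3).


Substance weight = 1150.0 g/m^2
Density = 0.885 g/cm^3

SW = 19.32 / 168 x 10000 = 1150.0 g/m^2
Volume = 168 x 1.3 / 10 = 21.84 cm^3
Density = 19.32 / 21.84 = 0.885 g/cm^3


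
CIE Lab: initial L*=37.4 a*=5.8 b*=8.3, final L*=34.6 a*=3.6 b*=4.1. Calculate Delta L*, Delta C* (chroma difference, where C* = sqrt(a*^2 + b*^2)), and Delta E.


Delta L* = -2.8
Delta C* = -4.67
Delta E = 5.51


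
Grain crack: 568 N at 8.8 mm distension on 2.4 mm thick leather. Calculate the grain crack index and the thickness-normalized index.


Crack index = 64.5 N/mm
Normalized index = 26.9 N/mm per mm

Crack index = 568 / 8.8 = 64.5 N/mm
Normalized = 64.5 / 2.4 = 26.9 N/mm per mm


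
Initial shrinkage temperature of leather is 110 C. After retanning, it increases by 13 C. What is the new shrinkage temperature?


123 C

New Ts = 110 + 13 = 123 C


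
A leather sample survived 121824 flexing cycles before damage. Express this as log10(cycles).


5.09

log10(121824) = 5.09


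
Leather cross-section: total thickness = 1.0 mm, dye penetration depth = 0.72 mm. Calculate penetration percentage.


72.0%

Penetration% = 0.72 / 1.0 x 100
Penetration = 72.0%


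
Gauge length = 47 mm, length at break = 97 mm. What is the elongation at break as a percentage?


106.4%


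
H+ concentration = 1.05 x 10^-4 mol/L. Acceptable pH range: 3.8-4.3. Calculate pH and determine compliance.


pH = 3.98
Compliant: Yes

pH = -log10(1.05 x 10^-4) = 3.98
Range: 3.8 to 4.3
Compliant: Yes


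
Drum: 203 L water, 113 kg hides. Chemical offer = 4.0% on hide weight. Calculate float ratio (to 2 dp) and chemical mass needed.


Float ratio = 1.80
Chemical needed = 4.52 kg

Float ratio = 203 / 113 = 1.80
Chemical = 113 x 4.0 / 100 = 4.52 kg


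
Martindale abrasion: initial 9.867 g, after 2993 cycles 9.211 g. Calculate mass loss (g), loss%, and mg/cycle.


Mass loss = 0.656 g
Loss = 6.65%
Rate = 0.219 mg/cycle

Loss = 9.867 - 9.211 = 0.656 g
Loss% = 0.656 / 9.867 x 100 = 6.65%
Rate = 0.656 / 2993 x 1000 = 0.219 mg/cycle


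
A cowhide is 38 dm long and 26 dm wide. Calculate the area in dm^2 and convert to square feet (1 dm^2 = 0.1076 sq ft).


Area = 38 x 26 = 988 dm^2
Conversion: 988 x 0.1076 = 106.31 sq ft


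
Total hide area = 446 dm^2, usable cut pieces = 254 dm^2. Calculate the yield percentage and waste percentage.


Yield = 57.0%
Waste = 43.0%


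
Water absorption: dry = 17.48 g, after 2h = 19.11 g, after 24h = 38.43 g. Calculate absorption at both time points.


WA (2h) = (19.11 - 17.48) / 17.48 x 100 = 9.3%
WA (24h) = (38.43 - 17.48) / 17.48 x 100 = 119.9%


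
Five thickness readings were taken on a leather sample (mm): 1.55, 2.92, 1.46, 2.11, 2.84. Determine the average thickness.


Sum = 1.55 + 2.92 + 1.46 + 2.11 + 2.84 = 10.88
Average = 10.88 / 5 = 2.18 mm


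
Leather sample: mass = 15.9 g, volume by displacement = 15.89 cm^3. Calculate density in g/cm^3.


Density = mass / volume
Density = 15.9 / 15.89 = 1.001 g/cm^3


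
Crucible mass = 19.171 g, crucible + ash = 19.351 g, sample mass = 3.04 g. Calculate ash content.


Ash mass = 19.351 - 19.171 = 0.180 g
Ash% = 0.180 / 3.04 x 100 = 5.92%


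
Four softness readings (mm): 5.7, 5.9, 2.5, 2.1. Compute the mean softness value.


4.05 mm

Sum = 5.7 + 5.9 + 2.5 + 2.1
Mean = 16.2 / 4 = 4.05 mm


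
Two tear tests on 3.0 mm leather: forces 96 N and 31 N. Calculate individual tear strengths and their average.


Tear 1 = 32.0 N/mm
Tear 2 = 10.3 N/mm
Average = 21.2 N/mm


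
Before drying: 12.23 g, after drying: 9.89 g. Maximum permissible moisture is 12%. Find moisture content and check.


Moisture content = 19.1%
Acceptable: No


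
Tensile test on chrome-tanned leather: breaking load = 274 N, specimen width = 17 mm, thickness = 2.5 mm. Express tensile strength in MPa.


6.45 MPa

Cross-section = 17 x 2.5 = 42.5 mm^2
TS = 274 / 42.5 = 6.45 MPa
(1 N/mm^2 = 1 MPa)


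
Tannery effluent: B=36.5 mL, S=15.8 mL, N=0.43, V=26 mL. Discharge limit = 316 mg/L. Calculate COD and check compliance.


COD = (36.5 - 15.8) x 0.43 x 8000 / 26 = 2738.8 mg/L
Limit: 316 mg/L
Compliant: No


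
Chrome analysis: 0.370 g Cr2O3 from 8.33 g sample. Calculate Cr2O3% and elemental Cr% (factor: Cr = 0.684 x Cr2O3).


Cr2O3 = 4.44%
Cr = 3.04%

Cr2O3% = 0.370 / 8.33 x 100 = 4.44%
Cr% = 4.44 x 0.684 = 3.04%


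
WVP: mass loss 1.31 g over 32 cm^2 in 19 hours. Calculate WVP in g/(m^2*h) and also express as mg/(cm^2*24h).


WVP = 21.55 g/(m^2*h)
Daily rate = 51.71 mg/(cm^2*24h)

WVP = 1.31 / (32 x 19) x 10000 = 21.55 g/(m^2*h)
Mass loss in mg = 1.31 x 1000 = 1310 mg
Per cm^2 per 24h in mg: 1310 x 24 / (32 x 19) = 31440 / 608 = 51.71 mg/(cm^2*24h)


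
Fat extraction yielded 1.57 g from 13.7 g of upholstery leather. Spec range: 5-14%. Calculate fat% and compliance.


Fat content = 11.5%
Compliant: Yes

Fat% = 1.57 / 13.7 x 100 = 11.5%
Spec range: 5-14%
Compliant: Yes


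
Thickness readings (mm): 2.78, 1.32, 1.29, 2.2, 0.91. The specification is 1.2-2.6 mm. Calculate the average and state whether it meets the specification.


Sum = 8.50
Average = 8.50 / 5 = 1.70 mm
Specification range: 1.2 to 2.6 mm
Within spec: Yes


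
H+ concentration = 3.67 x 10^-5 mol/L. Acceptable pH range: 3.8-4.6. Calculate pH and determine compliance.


pH = 4.44
Compliant: Yes

pH = -log10(3.67 x 10^-5) = 4.44
Range: 3.8 to 4.6
Compliant: Yes


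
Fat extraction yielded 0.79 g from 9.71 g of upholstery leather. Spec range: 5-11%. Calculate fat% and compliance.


Fat content = 8.1%
Compliant: Yes

Fat% = 0.79 / 9.71 x 100 = 8.1%
Spec range: 5-11%
Compliant: Yes


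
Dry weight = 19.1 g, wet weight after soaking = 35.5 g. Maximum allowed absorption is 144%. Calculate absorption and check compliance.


WA = (35.5 - 19.1) / 19.1 x 100 = 85.9%
Maximum allowed: 144%
Compliant: Yes


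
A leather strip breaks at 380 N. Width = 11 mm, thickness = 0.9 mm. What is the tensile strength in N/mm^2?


38.38 N/mm^2

Cross-sectional area = 11 x 0.9 = 9.9 mm^2
Tensile strength = 380 / 9.9 = 38.38 N/mm^2


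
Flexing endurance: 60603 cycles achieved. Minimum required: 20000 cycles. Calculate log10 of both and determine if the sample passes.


log10(60603) = 4.78
log10(20000) = 4.30
Passes: Yes


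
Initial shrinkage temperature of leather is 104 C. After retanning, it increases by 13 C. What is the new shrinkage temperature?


New Ts = 104 + 13 = 117 C


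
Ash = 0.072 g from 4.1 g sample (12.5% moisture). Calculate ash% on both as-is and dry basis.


As-is ash% = 0.072 / 4.1 x 100 = 1.76%
Dry mass = 4.1 x (100 - 12.5) / 100 = 3.5875 g
Dry-basis ash% = 0.072 / 3.5875 x 100 = 2.01%


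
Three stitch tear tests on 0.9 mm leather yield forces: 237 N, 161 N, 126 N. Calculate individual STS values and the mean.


STS1 = 237 / 0.9 = 263.3 N/mm
STS2 = 161 / 0.9 = 178.9 N/mm
STS3 = 126 / 0.9 = 140.0 N/mm
Mean = (263.3 + 178.9 + 140.0) / 3 = 194.1 N/mm


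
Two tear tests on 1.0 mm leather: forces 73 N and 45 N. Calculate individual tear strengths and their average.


Tear 1 = 73.0 N/mm
Tear 2 = 45.0 N/mm
Average = 59.0 N/mm

Tear 1 = 73 / 1.0 = 73.0 N/mm
Tear 2 = 45 / 1.0 = 45.0 N/mm
Average = (73.0 + 45.0) / 2 = 59.0 N/mm


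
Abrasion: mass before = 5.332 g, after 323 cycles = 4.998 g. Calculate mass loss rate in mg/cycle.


Mass loss = 5.332 - 4.998 = 0.334 g
Rate = 0.334 / 323 x 1000 = 1.034 mg/cycle


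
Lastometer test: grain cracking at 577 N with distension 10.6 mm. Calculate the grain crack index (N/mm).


Grain crack index = force / distension
Index = 577 / 10.6 = 54.4 N/mm


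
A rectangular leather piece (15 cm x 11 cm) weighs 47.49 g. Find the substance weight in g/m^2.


Area = 15 x 11 = 165 cm^2
SW = 47.49 / 165 x 10000 = 2878.2 g/m^2


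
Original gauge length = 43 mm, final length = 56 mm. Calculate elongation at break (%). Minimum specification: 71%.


Elongation = 30.2%
Meets spec: No

Extension = 56 - 43 = 13 mm
Elongation = 13 / 43 x 100 = 30.2%
Minimum required: 71%
Meets specification: No


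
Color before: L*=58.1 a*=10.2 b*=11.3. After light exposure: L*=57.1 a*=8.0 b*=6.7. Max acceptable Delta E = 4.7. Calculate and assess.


dL = -1.0, da = -2.2, db = -4.6
dE = sqrt((-1.0)^2 + (-2.2)^2 + (-4.6)^2) = 5.20
Max = 4.7
Passes: No


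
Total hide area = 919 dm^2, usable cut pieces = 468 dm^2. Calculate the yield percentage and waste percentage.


Yield = 50.9%
Waste = 49.1%


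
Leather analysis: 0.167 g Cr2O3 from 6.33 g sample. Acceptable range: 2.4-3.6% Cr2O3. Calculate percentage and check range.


Cr2O3% = 0.167 / 6.33 x 100 = 2.64%
Acceptable range: 2.4 to 3.6%
Within range: Yes


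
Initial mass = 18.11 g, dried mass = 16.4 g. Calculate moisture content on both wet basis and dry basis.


Moisture lost = 18.11 - 16.4 = 1.71 g
Wet basis MC = 1.71 / 18.11 x 100 = 9.4%
Dry basis MC = 1.71 / 16.4 x 100 = 10.4%


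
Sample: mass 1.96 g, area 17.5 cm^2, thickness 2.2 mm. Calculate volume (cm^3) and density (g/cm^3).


Thickness in cm = 2.2 / 10 = 0.22 cm
Volume = 17.5 x 0.22 = 3.850 cm^3
Density = 1.96 / 3.850 = 0.509 g/cm^3


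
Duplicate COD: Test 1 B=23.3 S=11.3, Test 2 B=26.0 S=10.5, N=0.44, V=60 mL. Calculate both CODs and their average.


COD1 = (23.3 - 11.3) x 0.44 x 8000 / 60 = 704.0 mg/L
COD2 = (26.0 - 10.5) x 0.44 x 8000 / 60 = 909.3 mg/L
Average = (704.0 + 909.3) / 2 = 806.7 mg/L


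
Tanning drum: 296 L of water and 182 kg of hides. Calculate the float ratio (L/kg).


Float ratio = water / hide weight
Ratio = 296 / 182 = 1.6


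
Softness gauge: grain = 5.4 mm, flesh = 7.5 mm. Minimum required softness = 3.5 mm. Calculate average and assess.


Average = (5.4 + 7.5) / 2 = 6.45 mm
Minimum = 3.5 mm
Meets requirement: Yes


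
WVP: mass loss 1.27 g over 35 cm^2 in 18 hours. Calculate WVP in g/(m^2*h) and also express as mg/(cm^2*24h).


WVP = 20.16 g/(m^2*h)
Daily rate = 48.38 mg/(cm^2*24h)


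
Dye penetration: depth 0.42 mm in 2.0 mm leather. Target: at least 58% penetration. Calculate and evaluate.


Penetration = 21.0%
Meets target: No

Penetration = 0.42 / 2.0 x 100 = 21.0%
Target: 58%
Meets target: No


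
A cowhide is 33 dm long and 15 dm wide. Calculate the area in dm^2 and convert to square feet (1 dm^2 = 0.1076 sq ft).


495 dm^2
53.26 sq ft

Area = 33 x 15 = 495 dm^2
Conversion: 495 x 0.1076 = 53.26 sq ft


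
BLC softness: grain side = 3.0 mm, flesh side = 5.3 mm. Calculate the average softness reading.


Average = (3.0 + 5.3) / 2
Average = 4.15 mm


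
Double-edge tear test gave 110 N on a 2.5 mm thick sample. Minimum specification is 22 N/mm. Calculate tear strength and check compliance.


Tear strength = 44.0 N/mm
Compliant: Yes

Tear strength = 110 / 2.5 = 44.0 N/mm
Required minimum = 22 N/mm
Compliant: Yes


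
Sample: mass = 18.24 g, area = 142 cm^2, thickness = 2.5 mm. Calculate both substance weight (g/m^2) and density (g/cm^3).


Substance weight = 1284.5 g/m^2
Density = 0.514 g/cm^3


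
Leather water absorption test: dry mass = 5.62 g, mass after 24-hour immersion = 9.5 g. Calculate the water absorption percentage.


69.0%

Water absorbed = 9.5 - 5.62 = 3.88 g
WA% = 3.88 / 5.62 x 100 = 69.0%


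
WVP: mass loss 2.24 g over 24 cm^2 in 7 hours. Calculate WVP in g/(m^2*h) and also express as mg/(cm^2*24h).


WVP = 2.24 / (24 x 7) x 10000 = 133.33 g/(m^2*h)
Mass loss in mg = 2.24 x 1000 = 2240 mg
Per cm^2 per 24h in mg: 2240 x 24 / (24 x 7) = 53760 / 168 = 320.00 mg/(cm^2*24h)


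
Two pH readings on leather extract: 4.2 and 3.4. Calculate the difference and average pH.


Difference = 0.8
Average pH = 3.80

Difference = |4.2 - 3.4| = 0.8
Average = (4.2 + 3.4) / 2 = 3.80


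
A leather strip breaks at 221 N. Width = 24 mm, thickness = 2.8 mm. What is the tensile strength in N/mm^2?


Cross-sectional area = 24 x 2.8 = 67.2 mm^2
Tensile strength = 221 / 67.2 = 3.29 N/mm^2


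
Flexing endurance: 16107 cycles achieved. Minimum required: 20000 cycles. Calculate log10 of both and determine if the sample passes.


Achieved: log10 = 4.21
Required: log10 = 4.30
Passes: No


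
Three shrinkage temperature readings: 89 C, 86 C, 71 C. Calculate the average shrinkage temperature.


82.0 C

Average = (89 + 86 + 71) / 3
Average = 246 / 3 = 82.0 C


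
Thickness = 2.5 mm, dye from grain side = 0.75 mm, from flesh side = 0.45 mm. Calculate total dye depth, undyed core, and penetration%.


Total dyed = 0.75 + 0.45 = 1.20 mm
Undyed core = 2.5 - 1.20 = 1.30 mm
Penetration = 1.20 / 2.5 x 100 = 48.0%


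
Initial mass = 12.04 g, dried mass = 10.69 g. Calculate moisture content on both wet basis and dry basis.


Wet basis = 11.2%
Dry basis = 12.6%

Moisture lost = 12.04 - 10.69 = 1.35 g
Wet basis MC = 1.35 / 12.04 x 100 = 11.2%
Dry basis MC = 1.35 / 10.69 x 100 = 12.6%


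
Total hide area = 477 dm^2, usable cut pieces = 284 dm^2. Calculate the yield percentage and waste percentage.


Yield = 59.5%
Waste = 40.5%

Yield = 284 / 477 x 100 = 59.5%
Waste = 477 - 284 = 193 dm^2
Waste% = 100 - 59.5 = 40.5%


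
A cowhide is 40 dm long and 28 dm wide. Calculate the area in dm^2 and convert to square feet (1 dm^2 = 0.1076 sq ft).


1120 dm^2
120.51 sq ft

Area = 40 x 28 = 1120 dm^2
Conversion: 1120 x 0.1076 = 120.51 sq ft


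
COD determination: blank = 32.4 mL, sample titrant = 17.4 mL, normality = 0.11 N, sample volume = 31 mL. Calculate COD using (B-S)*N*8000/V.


COD = (32.4 - 17.4) x 0.11 x 8000 / 31
COD = 15.0 x 0.11 x 8000 / 31
COD = 425.8 mg/L


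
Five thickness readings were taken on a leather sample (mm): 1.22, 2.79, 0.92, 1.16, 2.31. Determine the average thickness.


Sum = 1.22 + 2.79 + 0.92 + 1.16 + 2.31 = 8.40
Average = 8.40 / 5 = 1.68 mm


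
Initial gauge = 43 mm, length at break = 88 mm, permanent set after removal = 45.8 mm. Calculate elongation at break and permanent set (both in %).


Elongation at break = (88 - 43) / 43 x 100 = 104.7%
Permanent set = (45.8 - 43) / 43 x 100 = 6.5%


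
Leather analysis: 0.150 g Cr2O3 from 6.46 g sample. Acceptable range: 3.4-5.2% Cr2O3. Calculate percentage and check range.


Cr2O3% = 0.150 / 6.46 x 100 = 2.32%
Acceptable range: 3.4 to 5.2%
Within range: No


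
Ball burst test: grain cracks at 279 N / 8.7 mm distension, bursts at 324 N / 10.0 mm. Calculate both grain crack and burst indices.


Crack index = 279 / 8.7 = 32.1 N/mm
Burst index = 324 / 10.0 = 32.4 N/mm


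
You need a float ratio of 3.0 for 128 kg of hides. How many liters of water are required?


384.0 L

Water = hide weight x target ratio
Water = 128 x 3.0 = 384.0 L


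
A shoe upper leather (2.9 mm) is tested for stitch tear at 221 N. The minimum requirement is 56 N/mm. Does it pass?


STS = 221 / 2.9 = 76.2 N/mm
Minimum required: 56 N/mm
Passes: Yes


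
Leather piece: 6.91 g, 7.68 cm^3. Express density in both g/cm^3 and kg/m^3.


0.900 g/cm^3
900 kg/m^3

Density = 6.91 / 7.68 = 0.900 g/cm^3
Convert: 0.900 x 1000 = 900 kg/m^3


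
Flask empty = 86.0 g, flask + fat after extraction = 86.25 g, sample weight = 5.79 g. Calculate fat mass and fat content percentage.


Fat mass = 0.25 g
Fat content = 4.3%

Fat mass = 86.25 - 86.0 = 0.25 g
Fat% = 0.25 / 5.79 x 100 = 4.3%


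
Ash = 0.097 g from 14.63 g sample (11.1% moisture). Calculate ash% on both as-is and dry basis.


As-is ash% = 0.097 / 14.63 x 100 = 0.66%
Dry mass = 14.63 x (100 - 11.1) / 100 = 13.00607 g
Dry-basis ash% = 0.097 / 13.00607 x 100 = 0.75%


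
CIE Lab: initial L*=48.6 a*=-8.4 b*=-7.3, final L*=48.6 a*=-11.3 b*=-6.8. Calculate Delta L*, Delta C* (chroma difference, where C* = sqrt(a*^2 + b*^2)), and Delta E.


Delta L* = 48.6 - 48.6 = 0.0
C1* = sqrt((-8.4)^2 + (-7.3)^2) = 11.129
C2* = sqrt((-11.3)^2 + (-6.8)^2) = 13.188
Delta C* = 13.188 - 11.129 = 2.06
Delta E = sqrt((0.0)^2 + (-2.9)^2 + (0.5)^2) = 2.94


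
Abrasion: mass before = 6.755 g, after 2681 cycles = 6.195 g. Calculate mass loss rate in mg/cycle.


0.209 mg/cycle

Mass loss = 6.755 - 6.195 = 0.560 g
Rate = 0.560 / 2681 x 1000 = 0.209 mg/cycle


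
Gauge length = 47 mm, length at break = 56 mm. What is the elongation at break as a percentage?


Extension = 56 - 47 = 9 mm
Elongation = 9 / 47 x 100 = 19.1%


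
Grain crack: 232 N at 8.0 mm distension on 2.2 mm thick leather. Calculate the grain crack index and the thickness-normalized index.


Crack index = 232 / 8.0 = 29.0 N/mm
Normalized = 29.0 / 2.2 = 13.2 N/mm per mm


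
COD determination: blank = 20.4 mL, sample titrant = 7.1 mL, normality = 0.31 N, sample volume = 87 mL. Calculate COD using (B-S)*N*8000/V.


379.1 mg/L


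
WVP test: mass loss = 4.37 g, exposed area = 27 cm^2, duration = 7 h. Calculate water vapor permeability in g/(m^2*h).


231.22 g/(m^2*h)

WVP = mass_loss / (area x time) x 10000
WVP = 4.37 / (27 x 7) x 10000
WVP = 4.37 / 189 x 10000 = 231.22 g/(m^2*h)


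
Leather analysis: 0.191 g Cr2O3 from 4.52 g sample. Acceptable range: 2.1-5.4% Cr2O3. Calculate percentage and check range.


Cr2O3 = 4.23%
Within range: Yes


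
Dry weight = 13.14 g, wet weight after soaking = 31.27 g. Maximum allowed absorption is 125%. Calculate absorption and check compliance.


WA = (31.27 - 13.14) / 13.14 x 100 = 138.0%
Maximum allowed: 125%
Compliant: No


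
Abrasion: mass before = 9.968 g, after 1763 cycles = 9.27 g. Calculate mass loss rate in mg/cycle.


0.396 mg/cycle

Mass loss = 9.968 - 9.27 = 0.698 g
Rate = 0.698 / 1763 x 1000 = 0.396 mg/cycle


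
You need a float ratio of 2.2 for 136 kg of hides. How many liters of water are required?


Water = hide weight x target ratio
Water = 136 x 2.2 = 299.2 L


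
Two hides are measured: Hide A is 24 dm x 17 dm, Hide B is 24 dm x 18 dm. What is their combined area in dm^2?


840 dm^2

Hide A area = 24 x 17 = 408 dm^2
Hide B area = 24 x 18 = 432 dm^2
Total = 408 + 432 = 840 dm^2


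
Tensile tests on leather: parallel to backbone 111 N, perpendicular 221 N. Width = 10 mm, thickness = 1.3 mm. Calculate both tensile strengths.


Parallel = 8.54 N/mm^2
Perpendicular = 17.00 N/mm^2


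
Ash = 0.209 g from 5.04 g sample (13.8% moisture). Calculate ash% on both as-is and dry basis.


As-is ash = 4.15%
Dry-basis ash = 4.81%

As-is ash% = 0.209 / 5.04 x 100 = 4.15%
Dry mass = 5.04 x (100 - 13.8) / 100 = 4.34448 g
Dry-basis ash% = 0.209 / 4.34448 x 100 = 4.81%


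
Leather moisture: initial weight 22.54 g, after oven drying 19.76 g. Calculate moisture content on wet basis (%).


Moisture = 22.54 - 19.76 = 2.78 g
MC = 2.78 / 22.54 x 100 = 12.3%


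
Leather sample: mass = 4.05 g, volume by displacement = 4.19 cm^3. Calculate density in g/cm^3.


Density = mass / volume
Density = 4.05 / 4.19 = 0.967 g/cm^3


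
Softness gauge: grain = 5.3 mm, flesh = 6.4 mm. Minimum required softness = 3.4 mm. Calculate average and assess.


Average = (5.3 + 6.4) / 2 = 5.85 mm
Minimum = 3.4 mm
Meets requirement: Yes


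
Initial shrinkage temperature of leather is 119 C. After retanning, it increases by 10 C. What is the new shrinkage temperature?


New Ts = 119 + 10 = 129 C


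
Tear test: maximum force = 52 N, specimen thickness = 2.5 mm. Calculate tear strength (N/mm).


20.8 N/mm

Tear strength = force / thickness
Tear = 52 / 2.5 = 20.8 N/mm


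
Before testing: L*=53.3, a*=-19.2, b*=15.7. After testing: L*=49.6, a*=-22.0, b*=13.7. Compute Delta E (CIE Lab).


Delta E = 5.05

dL = 49.6 - 53.3 = -3.7
da = -22.0 - (-19.2) = -2.8
db = 13.7 - 15.7 = -2.0
dE = sqrt((-3.7)^2 + (-2.8)^2 + (-2.0)^2) = 5.05


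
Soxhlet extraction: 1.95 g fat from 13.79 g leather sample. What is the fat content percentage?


14.1%

Fat content = 1.95 / 13.79 x 100
Fat = 14.1%


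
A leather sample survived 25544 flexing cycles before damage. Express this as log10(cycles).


4.41


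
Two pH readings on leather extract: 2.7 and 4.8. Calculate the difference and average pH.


Difference = 2.1
Average pH = 3.75


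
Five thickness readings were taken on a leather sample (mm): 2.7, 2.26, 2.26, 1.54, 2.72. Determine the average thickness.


Sum = 2.7 + 2.26 + 2.26 + 1.54 + 2.72 = 11.48
Average = 11.48 / 5 = 2.30 mm


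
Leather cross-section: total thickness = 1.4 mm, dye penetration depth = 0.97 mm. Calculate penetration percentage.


69.3%


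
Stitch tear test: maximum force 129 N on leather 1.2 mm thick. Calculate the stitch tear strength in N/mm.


Stitch tear strength = force / thickness
STS = 129 / 1.2 = 107.5 N/mm


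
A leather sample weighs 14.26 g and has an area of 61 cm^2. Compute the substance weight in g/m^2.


Substance weight = mass / area x 10000
SW = 14.26 / 61 x 10000
SW = 2337.7 g/m^2


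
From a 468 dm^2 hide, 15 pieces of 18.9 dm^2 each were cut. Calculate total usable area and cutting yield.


Total usable = 15 x 18.9 = 283.5 dm^2
Yield = 283.5 / 468 x 100 = 60.6%


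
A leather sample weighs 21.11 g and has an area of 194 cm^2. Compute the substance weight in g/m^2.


1088.1 g/m^2


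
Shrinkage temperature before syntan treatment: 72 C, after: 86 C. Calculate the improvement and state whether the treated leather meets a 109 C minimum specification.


Improvement = 86 - 72 = 14 C
Spec check: 86 C >= 109 C? No


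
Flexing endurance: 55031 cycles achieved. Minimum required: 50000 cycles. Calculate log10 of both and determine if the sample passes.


Achieved: log10 = 4.74
Required: log10 = 4.70
Passes: Yes


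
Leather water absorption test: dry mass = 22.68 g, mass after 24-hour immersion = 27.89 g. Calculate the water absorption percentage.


23.0%


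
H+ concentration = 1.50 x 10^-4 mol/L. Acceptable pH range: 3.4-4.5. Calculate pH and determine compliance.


pH = 3.82
Compliant: Yes

pH = -log10(1.50 x 10^-4) = 3.82
Range: 3.4 to 4.5
Compliant: Yes


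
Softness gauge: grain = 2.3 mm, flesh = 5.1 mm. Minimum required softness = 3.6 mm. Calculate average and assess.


Average softness = 3.70 mm
Meets requirement: Yes

Average = (2.3 + 5.1) / 2 = 3.70 mm
Minimum = 3.6 mm
Meets requirement: Yes


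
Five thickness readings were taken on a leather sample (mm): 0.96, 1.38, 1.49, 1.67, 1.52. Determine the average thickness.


Sum = 0.96 + 1.38 + 1.49 + 1.67 + 1.52 = 7.02
Average = 7.02 / 5 = 1.40 mm


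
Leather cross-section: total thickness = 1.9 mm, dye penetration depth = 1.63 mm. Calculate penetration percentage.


85.8%


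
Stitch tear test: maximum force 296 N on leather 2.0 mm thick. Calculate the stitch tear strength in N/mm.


148.0 N/mm

Stitch tear strength = force / thickness
STS = 296 / 2.0 = 148.0 N/mm


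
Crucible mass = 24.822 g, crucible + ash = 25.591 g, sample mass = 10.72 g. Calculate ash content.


Ash mass = 25.591 - 24.822 = 0.769 g
Ash% = 0.769 / 10.72 x 100 = 7.17%


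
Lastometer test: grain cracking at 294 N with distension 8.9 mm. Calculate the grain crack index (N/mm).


33.0 N/mm


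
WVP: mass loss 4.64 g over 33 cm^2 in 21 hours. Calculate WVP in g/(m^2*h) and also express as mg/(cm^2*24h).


WVP = 66.96 g/(m^2*h)
Daily rate = 160.69 mg/(cm^2*24h)


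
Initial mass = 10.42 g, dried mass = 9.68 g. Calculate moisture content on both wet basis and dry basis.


Wet basis = 7.1%
Dry basis = 7.6%


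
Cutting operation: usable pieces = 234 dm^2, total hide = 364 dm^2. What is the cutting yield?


64.3%

Yield = usable / total x 100
Yield = 234 / 364 x 100 = 64.3%


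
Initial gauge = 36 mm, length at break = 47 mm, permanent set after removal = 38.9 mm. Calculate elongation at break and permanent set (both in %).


Elongation at break = (47 - 36) / 36 x 100 = 30.6%
Permanent set = (38.9 - 36) / 36 x 100 = 8.1%


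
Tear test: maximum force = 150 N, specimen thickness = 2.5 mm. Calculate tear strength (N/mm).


60.0 N/mm

Tear strength = force / thickness
Tear = 150 / 2.5 = 60.0 N/mm


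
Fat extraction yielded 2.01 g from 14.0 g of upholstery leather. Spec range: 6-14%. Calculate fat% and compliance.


Fat% = 2.01 / 14.0 x 100 = 14.4%
Spec range: 6-14%
Compliant: No


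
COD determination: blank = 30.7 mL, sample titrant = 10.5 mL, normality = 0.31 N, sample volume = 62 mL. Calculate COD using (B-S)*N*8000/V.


COD = (30.7 - 10.5) x 0.31 x 8000 / 62
COD = 20.2 x 0.31 x 8000 / 62
COD = 808.0 mg/L


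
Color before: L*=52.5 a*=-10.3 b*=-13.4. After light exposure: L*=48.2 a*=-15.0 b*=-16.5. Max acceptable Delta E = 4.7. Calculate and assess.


dL = -4.3, da = -4.7, db = -3.1
dE = sqrt((-4.3)^2 + (-4.7)^2 + (-3.1)^2) = 7.08
Max = 4.7
Passes: No


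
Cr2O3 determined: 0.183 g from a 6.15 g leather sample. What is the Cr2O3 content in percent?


2.98%


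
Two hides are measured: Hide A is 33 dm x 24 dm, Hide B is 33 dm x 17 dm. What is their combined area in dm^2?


1353 dm^2


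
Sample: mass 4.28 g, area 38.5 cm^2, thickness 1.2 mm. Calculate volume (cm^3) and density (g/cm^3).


Volume = 4.620 cm^3
Density = 0.926 g/cm^3


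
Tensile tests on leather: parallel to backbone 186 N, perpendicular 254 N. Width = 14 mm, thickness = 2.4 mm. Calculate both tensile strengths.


Area = 14 x 2.4 = 33.6 mm^2
TS (parallel) = 186 / 33.6 = 5.54 N/mm^2
TS (perpendicular) = 254 / 33.6 = 7.56 N/mm^2


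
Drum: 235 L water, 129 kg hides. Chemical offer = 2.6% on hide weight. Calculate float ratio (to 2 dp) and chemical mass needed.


Float ratio = 1.82
Chemical needed = 3.354 kg

Float ratio = 235 / 129 = 1.82
Chemical = 129 x 2.6 / 100 = 3.354 kg


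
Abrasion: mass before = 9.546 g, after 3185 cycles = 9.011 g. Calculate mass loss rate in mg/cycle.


Mass loss = 9.546 - 9.011 = 0.535 g
Rate = 0.535 / 3185 x 1000 = 0.168 mg/cycle
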